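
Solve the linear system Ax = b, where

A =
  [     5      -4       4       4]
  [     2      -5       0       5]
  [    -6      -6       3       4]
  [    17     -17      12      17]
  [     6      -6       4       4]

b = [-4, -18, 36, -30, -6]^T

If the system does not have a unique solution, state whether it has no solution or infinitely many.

x_1 = -4, x_2 = -1, x_3 = 6, x_4 = -3

Row-reduce the augmented matrix:
R1 ← R1 / (5).
R2 ← R2 − 2·R1.
R3 ← R3 + 6·R1.
R4 ← R4 − 17·R1.
R5 ← R5 − 6·R1.
R2 ← R2 / (-17/5).
R1 ← R1 + 4/5·R2.
R3 ← R3 + 54/5·R2.
R4 ← R4 + 17/5·R2.
R5 ← R5 + 6/5·R2.
R3 ← R3 / (219/17).
R1 ← R1 − 20/17·R3.
R2 ← R2 − 8/17·R3.
R5 ← R5 + 4/17·R3.
Swap R4 and R5.
R4 ← R4 / (-446/219).
R1 ← R1 − 40/219·R4.
R2 ← R2 + 203/219·R4.
R3 ← R3 + 34/219·R4.
R5 reduces to 0 = 0, so the extra equation is consistent.
Reading off the reduced rows gives x_1 = -4, x_2 = -1, x_3 = 6, x_4 = -3.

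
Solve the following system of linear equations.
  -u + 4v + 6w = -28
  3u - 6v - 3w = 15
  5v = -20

u = -6, v = -4, w = -3

Row-reduce the augmented matrix:
R1 ← R1 / (-1).
R2 ← R2 − 3·R1.
R2 ← R2 / (6).
R1 ← R1 + 4·R2.
R3 ← R3 − 5·R2.
R3 ← R3 / (-25/2).
R1 ← R1 − 4·R3.
R2 ← R2 − 5/2·R3.
Reading off the reduced rows gives u = -6, v = -4, w = -3.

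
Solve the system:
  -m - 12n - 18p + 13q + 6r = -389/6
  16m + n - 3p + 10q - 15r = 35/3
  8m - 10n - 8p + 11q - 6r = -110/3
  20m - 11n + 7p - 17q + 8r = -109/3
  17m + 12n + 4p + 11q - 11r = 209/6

m = -1/2, n = 3, p = 0, q = -4/3, r = -2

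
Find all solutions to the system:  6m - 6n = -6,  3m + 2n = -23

m = -5, n = -4

Row-reduce the augmented matrix:
R1 ← R1 / (6).
R2 ← R2 − 3·R1.
R2 ← R2 / (5).
R1 ← R1 + 1·R2.
Reading off the reduced rows gives m = -5, n = -4.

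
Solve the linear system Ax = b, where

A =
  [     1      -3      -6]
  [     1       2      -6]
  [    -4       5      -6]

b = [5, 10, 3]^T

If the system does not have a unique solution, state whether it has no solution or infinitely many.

x_1 = 2, x_2 = 1, x_3 = -1

Row-reduce the augmented matrix:
R2 ← R2 − 1·R1.
R3 ← R3 + 4·R1.
R2 ← R2 / (5).
R1 ← R1 + 3·R2.
R3 ← R3 + 7·R2.
R3 ← R3 / (-30).
R1 ← R1 + 6·R3.
Reading off the reduced rows gives x_1 = 2, x_2 = 1, x_3 = -1.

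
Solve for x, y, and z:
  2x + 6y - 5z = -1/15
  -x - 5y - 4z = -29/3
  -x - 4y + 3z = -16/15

Row-reduce the augmented matrix:
R1 ← R1 / (2).
R2 ← R2 + 1·R1.
R3 ← R3 + 1·R1.
R2 ← R2 / (-2).
R1 ← R1 − 3·R2.
R3 ← R3 + 1·R2.
R3 ← R3 / (15/4).
R1 ← R1 + 49/4·R3.
R2 ← R2 − 13/4·R3.
Reading off the reduced rows gives x = -7/3, y = 8/5, z = 1.

x = -7/3, y = 8/5, z = 1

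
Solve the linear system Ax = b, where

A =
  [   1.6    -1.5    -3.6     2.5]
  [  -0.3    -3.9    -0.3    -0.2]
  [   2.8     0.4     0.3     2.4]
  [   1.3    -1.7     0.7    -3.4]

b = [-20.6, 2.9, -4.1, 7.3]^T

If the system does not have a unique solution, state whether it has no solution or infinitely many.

Row-reduce the augmented matrix:
R1 ← R1 / (8/5).
R2 ← R2 + 3/10·R1.
R3 ← R3 − 14/5·R1.
R4 ← R4 − 13/10·R1.
R2 ← R2 / (-669/160).
R1 ← R1 + 15/16·R2.
R3 ← R3 − 121/40·R2.
R4 ← R4 + 77/160·R2.
R3 ← R3 / (2629/446).
R1 ← R1 + 453/223·R3.
R2 ← R2 − 52/223·R3.
R4 ← R4 − 4167/1115·R3.
R4 ← R4 / (-854417/197175).
R1 ← R1 − 11681/13145·R4.
R2 ← R2 − 81/13145·R4.
R3 ← R3 + 11912/39435·R4.
Reading off the reduced rows gives x_1 = -1, x_2 = -1, x_3 = 5, x_4 = -1.

x_1 = -1, x_2 = -1, x_3 = 5, x_4 = -1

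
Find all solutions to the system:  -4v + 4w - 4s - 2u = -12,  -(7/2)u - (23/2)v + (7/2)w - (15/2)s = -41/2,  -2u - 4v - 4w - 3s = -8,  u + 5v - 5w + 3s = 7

no solution

Row-reduce:
R1 ← R1 / (-2).
R2 ← R2 + 7/2·R1.
R3 ← R3 + 2·R1.
R4 ← R4 − 1·R1.
R2 ← R2 / (-9/2).
R1 ← R1 − 2·R2.
R4 ← R4 − 3·R2.
R3 ← R3 / (-8).
R1 ← R1 + 32/9·R3.
R2 ← R2 − 7/9·R3.
R4 ← R4 + 16/3·R3.
Row 4 reduces to 0 = -4/3, a contradiction. The system is inconsistent.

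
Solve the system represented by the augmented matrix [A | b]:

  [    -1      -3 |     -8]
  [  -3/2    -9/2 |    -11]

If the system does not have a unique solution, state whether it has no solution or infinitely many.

Row-reduce:
R1 ← R1 / (-1).
R2 ← R2 + 3/2·R1.
Row 2 reduces to 0 = 1, a contradiction. The system is inconsistent.

no solution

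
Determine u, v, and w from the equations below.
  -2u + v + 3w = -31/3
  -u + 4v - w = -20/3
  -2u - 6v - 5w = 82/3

Row-reduce the augmented matrix:
R1 ← R1 / (-2).
R2 ← R2 + 1·R1.
R3 ← R3 + 2·R1.
R2 ← R2 / (7/2).
R1 ← R1 + 1/2·R2.
R3 ← R3 + 7·R2.
R3 ← R3 / (-13).
R1 ← R1 + 13/7·R3.
R2 ← R2 + 5/7·R3.
Reading off the reduced rows gives u = 0, v = -7/3, w = -8/3.

u = 0, v = -7/3, w = -8/3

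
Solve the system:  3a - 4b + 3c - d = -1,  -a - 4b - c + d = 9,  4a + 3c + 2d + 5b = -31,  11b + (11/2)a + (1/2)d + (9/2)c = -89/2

infinitely many solutions

Row-reduce:
R1 ← R1 / (3).
R2 ← R2 + 1·R1.
R3 ← R3 − 4·R1.
R4 ← R4 − 11/2·R1.
R2 ← R2 / (-16/3).
R1 ← R1 + 4/3·R2.
R3 ← R3 − 31/3·R2.
R4 ← R4 − 55/3·R2.
R3 ← R3 / (-1).
R1 ← R1 − 1·R3.
R4 ← R4 + 1·R3.
Rank is 3 with 4 unknowns, leaving d free.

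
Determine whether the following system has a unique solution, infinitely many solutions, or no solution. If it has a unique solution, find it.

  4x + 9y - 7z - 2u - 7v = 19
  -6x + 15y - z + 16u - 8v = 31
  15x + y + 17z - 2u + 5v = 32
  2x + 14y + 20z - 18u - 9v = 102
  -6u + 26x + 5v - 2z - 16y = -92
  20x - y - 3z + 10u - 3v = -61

x = -1, y = 6, z = 1, u = -2, v = 4

Row-reduce the augmented matrix:
R1 ← R1 / (4).
R2 ← R2 + 6·R1.
R3 ← R3 − 15·R1.
R4 ← R4 − 2·R1.
R5 ← R5 − 26·R1.
R6 ← R6 − 20·R1.
R2 ← R2 / (57/2).
R1 ← R1 − 9/4·R2.
R3 ← R3 + 131/4·R2.
R4 ← R4 − 19/2·R2.
R5 ← R5 + 149/2·R2.
R6 ← R6 + 46·R2.
R3 ← R3 / (1712/57).
R1 ← R1 + 16/19·R3.
R2 ← R2 + 23/57·R3.
R4 ← R4 − 82/3·R3.
R5 ← R5 − 766/57·R3.
R6 ← R6 − 766/57·R3.
R4 ← R4 / (-34183/856).
R1 ← R1 + 102/107·R4.
R2 ← R2 − 1251/1712·R4.
R3 ← R3 − 1165/1712·R4.
R5 ← R5 − 27253/856·R4.
R6 ← R6 − 27253/856·R4.
R5 ← R5 / (-309276/34183).
R1 ← R1 − 6556/34183·R5.
R2 ← R2 + 22871/34183·R5.
R3 ← R3 − 6463/34183·R5.
R4 ← R4 − 14425/68366·R5.
R6 ← R6 + 309276/34183·R5.
R6 reduces to 0 = 0, so the extra equation is consistent.
Reading off the reduced rows gives x = -1, y = 6, z = 1, u = -2, v = 4.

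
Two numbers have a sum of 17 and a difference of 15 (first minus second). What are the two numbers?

first number: 16, second number: 1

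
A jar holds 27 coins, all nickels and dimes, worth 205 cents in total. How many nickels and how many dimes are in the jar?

nickels: 13, dimes: 14

Let n = nickels, d = dimes.
  n + d = 27
  5n + 10d = 205
Row-reduce the augmented matrix:
R2 ← R2 − 5·R1.
R2 ← R2 / (5).
R1 ← R1 − 1·R2.
Reading off the reduced rows gives n = 13, d = 14.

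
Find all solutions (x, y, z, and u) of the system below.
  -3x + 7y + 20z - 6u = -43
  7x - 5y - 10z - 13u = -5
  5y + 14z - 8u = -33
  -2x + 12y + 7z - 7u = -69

x = 6, y = -3, z = 1, u = 4

Row-reduce the augmented matrix:
R1 ← R1 / (-3).
R2 ← R2 − 7·R1.
R4 ← R4 + 2·R1.
R2 ← R2 / (34/3).
R1 ← R1 + 7/3·R2.
R3 ← R3 − 5·R2.
R4 ← R4 − 22/3·R2.
R3 ← R3 / (-37/17).
R1 ← R1 − 15/17·R3.
R2 ← R2 − 55/17·R3.
R4 ← R4 + 511/17·R3.
R4 ← R4 / (-2927/74).
R1 ← R1 + 73/37·R4.
R2 ← R2 − 127/37·R4.
R3 ← R3 + 133/74·R4.
Reading off the reduced rows gives x = 6, y = -3, z = 1, u = 4.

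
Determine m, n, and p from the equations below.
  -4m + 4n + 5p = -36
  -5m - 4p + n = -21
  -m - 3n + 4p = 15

Row-reduce the augmented matrix:
R1 ← R1 / (-4).
R2 ← R2 + 5·R1.
R3 ← R3 + 1·R1.
R2 ← R2 / (-4).
R1 ← R1 + 1·R2.
R3 ← R3 + 4·R2.
R3 ← R3 / (13).
R1 ← R1 − 21/16·R3.
R2 ← R2 − 41/16·R3.
Reading off the reduced rows gives m = 3, n = -6, p = 0.

m = 3, n = -6, p = 0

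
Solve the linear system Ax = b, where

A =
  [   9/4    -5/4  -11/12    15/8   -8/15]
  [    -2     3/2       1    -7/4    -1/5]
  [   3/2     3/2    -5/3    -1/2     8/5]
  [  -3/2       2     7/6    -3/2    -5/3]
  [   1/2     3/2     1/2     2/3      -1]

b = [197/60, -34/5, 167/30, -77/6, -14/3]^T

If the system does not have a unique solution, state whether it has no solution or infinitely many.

Row-reduce:
R1 ← R1 / (9/4).
R2 ← R2 + 2·R1.
R3 ← R3 − 3/2·R1.
R4 ← R4 + 3/2·R1.
R5 ← R5 − 1/2·R1.
R2 ← R2 / (7/18).
R1 ← R1 + 5/9·R2.
R3 ← R3 − 7/3·R2.
R4 ← R4 − 7/6·R2.
R5 ← R5 − 16/9·R2.
R3 ← R3 / (-13/6).
R1 ← R1 + 1/7·R3.
R2 ← R2 − 10/21·R3.
R5 ← R5 + 1/7·R3.
Swap R4 and R5.
R4 ← R4 / (779/1092).
R1 ← R1 − 145/182·R4.
R2 ← R2 + 89/182·R4.
R3 ← R3 − 15/26·R4.
Row 5 reduces to 0 = 1, a contradiction. The system is inconsistent.

no solution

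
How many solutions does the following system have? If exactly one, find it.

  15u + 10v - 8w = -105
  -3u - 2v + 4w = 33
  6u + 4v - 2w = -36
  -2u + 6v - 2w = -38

Row-reduce the augmented matrix:
R1 ← R1 / (15).
R2 ← R2 + 3·R1.
R3 ← R3 − 6·R1.
R4 ← R4 + 2·R1.
Swap R2 and R4.
R2 ← R2 / (22/3).
R1 ← R1 − 2/3·R2.
R3 ← R3 / (6/5).
R1 ← R1 + 14/55·R3.
R2 ← R2 + 23/55·R3.
R4 ← R4 − 12/5·R3.
R4 reduces to 0 = 0, so the extra equation is consistent.
Reading off the reduced rows gives u = -1, v = -5, w = 5.

u = -1, v = -5, w = 5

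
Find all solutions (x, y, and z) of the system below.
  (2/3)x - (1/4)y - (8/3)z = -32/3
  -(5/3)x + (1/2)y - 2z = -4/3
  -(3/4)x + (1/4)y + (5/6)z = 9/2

no solution

Row-reduce:
R1 ← R1 / (2/3).
R2 ← R2 + 5/3·R1.
R3 ← R3 + 3/4·R1.
R2 ← R2 / (-1/8).
R1 ← R1 + 3/8·R2.
R3 ← R3 + 1/32·R2.
Row 3 reduces to 0 = -1/2, a contradiction. The system is inconsistent.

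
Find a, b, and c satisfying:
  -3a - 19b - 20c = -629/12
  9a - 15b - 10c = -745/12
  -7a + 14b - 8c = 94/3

a = -5/2, b = 7/4, c = 4/3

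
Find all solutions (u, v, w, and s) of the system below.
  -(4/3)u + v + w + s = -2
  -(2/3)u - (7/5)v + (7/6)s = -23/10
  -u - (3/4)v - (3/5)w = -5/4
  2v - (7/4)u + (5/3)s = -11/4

u = 1, v = 1/3, w = 0, s = -1

Row-reduce the augmented matrix:
R1 ← R1 / (-4/3).
R2 ← R2 + 2/3·R1.
R3 ← R3 + 1·R1.
R4 ← R4 + 7/4·R1.
R2 ← R2 / (-19/10).
R1 ← R1 + 3/4·R2.
R3 ← R3 + 3/2·R2.
R4 ← R4 − 11/16·R2.
R3 ← R3 / (-363/380).
R1 ← R1 + 21/38·R3.
R2 ← R2 − 5/19·R3.
R4 ← R4 + 227/152·R3.
R4 ← R4 / (15047/5808).
R1 ← R1 + 133/484·R4.
R2 ← R2 + 85/121·R4.
R3 ← R3 − 485/363·R4.
Reading off the reduced rows gives u = 1, v = 1/3, w = 0, s = -1.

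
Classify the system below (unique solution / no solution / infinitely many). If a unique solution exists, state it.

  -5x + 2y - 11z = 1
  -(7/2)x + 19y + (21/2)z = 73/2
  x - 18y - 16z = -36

Row-reduce:
R1 ← R1 / (-5).
R2 ← R2 + 7/2·R1.
R3 ← R3 − 1·R1.
R2 ← R2 / (88/5).
R1 ← R1 + 2/5·R2.
R3 ← R3 + 88/5·R2.
Rank is 2 with 3 unknowns, leaving z free.

infinitely many solutions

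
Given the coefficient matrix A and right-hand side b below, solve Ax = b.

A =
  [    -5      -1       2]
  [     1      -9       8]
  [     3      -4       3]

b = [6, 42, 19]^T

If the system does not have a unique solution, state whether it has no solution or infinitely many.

no solution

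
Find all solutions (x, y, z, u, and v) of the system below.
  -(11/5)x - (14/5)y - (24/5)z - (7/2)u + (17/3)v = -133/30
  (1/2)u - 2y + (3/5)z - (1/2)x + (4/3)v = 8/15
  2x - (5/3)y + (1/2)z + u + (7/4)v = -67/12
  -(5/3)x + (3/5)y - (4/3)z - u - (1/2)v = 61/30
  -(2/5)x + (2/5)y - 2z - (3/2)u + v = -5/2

no solution

Row-reduce:
R1 ← R1 / (-11/5).
R2 ← R2 + 1/2·R1.
R3 ← R3 − 2·R1.
R4 ← R4 + 5/3·R1.
R5 ← R5 + 2/5·R1.
R2 ← R2 / (-15/11).
R1 ← R1 − 14/11·R2.
R3 ← R3 + 139/33·R2.
R4 ← R4 − 449/165·R2.
R5 ← R5 − 10/11·R2.
R3 ← R3 / (-1363/150).
R1 ← R1 − 94/25·R3.
R2 ← R2 + 31/25·R3.
R4 ← R4 − 2129/375·R3.
R4 ← R4 / (10177/27260).
R1 ← R1 − 7/29·R4.
R2 ← R2 + 579/5452·R4.
R3 ← R3 − 1855/2726·R4.
Row 5 reduces to 0 = -2/3, a contradiction. The system is inconsistent.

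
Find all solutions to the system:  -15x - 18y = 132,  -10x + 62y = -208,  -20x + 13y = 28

x = -4, y = -4

Row-reduce the augmented matrix:
R1 ← R1 / (-15).
R2 ← R2 + 10·R1.
R3 ← R3 + 20·R1.
R2 ← R2 / (74).
R1 ← R1 − 6/5·R2.
R3 ← R3 − 37·R2.
R3 reduces to 0 = 0, so the extra equation is consistent.
Reading off the reduced rows gives x = -4, y = -4.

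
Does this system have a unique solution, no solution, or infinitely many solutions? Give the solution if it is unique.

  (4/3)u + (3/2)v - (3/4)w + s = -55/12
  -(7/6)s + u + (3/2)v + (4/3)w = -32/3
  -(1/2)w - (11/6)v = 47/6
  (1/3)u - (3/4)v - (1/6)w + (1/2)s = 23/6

u = -1, v = -4, w = -1, s = 2

Row-reduce the augmented matrix:
R1 ← R1 / (4/3).
R2 ← R2 − 1·R1.
R4 ← R4 − 1/3·R1.
R2 ← R2 / (3/8).
R1 ← R1 − 9/8·R2.
R3 ← R3 + 11/6·R2.
R4 ← R4 + 9/8·R2.
R3 ← R3 / (947/108).
R1 ← R1 + 25/4·R3.
R2 ← R2 − 91/18·R3.
R4 ← R4 − 137/24·R3.
R4 ← R4 / (1705/2841).
R1 ← R1 + 339/1894·R4.
R2 ← R2 − 276/947·R4.
R3 ← R3 + 1012/947·R4.
Reading off the reduced rows gives u = -1, v = -4, w = -1, s = 2.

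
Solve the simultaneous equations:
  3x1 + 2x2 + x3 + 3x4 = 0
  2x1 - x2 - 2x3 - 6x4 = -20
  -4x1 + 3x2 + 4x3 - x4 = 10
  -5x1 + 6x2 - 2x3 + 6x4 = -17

Row-reduce the augmented matrix:
R1 ← R1 / (3).
R2 ← R2 − 2·R1.
R3 ← R3 + 4·R1.
R4 ← R4 + 5·R1.
R2 ← R2 / (-7/3).
R1 ← R1 − 2/3·R2.
R3 ← R3 − 17/3·R2.
R4 ← R4 − 28/3·R2.
R3 ← R3 / (-8/7).
R1 ← R1 + 3/7·R3.
R2 ← R2 − 8/7·R3.
R4 ← R4 + 11·R3.
R4 ← R4 / (1097/8).
R1 ← R1 − 39/8·R4.
R2 ← R2 + 13·R4.
R3 ← R3 − 115/8·R4.
Reading off the reduced rows gives x1 = -1, x2 = -4, x3 = 5, x4 = 2.

x1 = -1, x2 = -4, x3 = 5, x4 = 2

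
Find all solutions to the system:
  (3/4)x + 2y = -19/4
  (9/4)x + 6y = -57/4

Row-reduce:
R1 ← R1 / (3/4).
R2 ← R2 − 9/4·R1.
Rank is 1 with 2 unknowns, leaving y free.

infinitely many solutions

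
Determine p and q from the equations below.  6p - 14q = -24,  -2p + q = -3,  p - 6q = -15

Row-reduce the augmented matrix:
R1 ← R1 / (6).
R2 ← R2 + 2·R1.
R3 ← R3 − 1·R1.
R2 ← R2 / (-11/3).
R1 ← R1 + 7/3·R2.
R3 ← R3 + 11/3·R2.
R3 reduces to 0 = 0, so the extra equation is consistent.
Reading off the reduced rows gives p = 3, q = 3.

p = 3, q = 3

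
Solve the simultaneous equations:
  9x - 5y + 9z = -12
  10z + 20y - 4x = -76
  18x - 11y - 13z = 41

Row-reduce the augmented matrix:
R1 ← R1 / (9).
R2 ← R2 + 4·R1.
R3 ← R3 − 18·R1.
R2 ← R2 / (160/9).
R1 ← R1 + 5/9·R2.
R3 ← R3 + 1·R2.
R3 ← R3 / (-2417/80).
R1 ← R1 − 23/16·R3.
R2 ← R2 − 63/80·R3.
Reading off the reduced rows gives x = -1, y = -3, z = -2.

x = -1, y = -3, z = -2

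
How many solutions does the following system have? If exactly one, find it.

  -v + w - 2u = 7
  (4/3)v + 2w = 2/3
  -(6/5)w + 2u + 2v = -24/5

u = -5, v = 2, w = -1

Row-reduce the augmented matrix:
R1 ← R1 / (-2).
R3 ← R3 − 2·R1.
R2 ← R2 / (4/3).
R1 ← R1 − 1/2·R2.
R3 ← R3 − 1·R2.
R3 ← R3 / (-17/10).
R1 ← R1 + 5/4·R3.
R2 ← R2 − 3/2·R3.
Reading off the reduced rows gives u = -5, v = 2, w = -1.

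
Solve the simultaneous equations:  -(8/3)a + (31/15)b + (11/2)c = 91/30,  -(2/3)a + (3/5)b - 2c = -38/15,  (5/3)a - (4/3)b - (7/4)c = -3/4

Row-reduce:
R1 ← R1 / (-8/3).
R2 ← R2 + 2/3·R1.
R3 ← R3 − 5/3·R1.
R2 ← R2 / (1/12).
R1 ← R1 + 31/40·R2.
R3 ← R3 + 1/24·R2.
Row 3 reduces to 0 = -1/2, a contradiction. The system is inconsistent.

no solution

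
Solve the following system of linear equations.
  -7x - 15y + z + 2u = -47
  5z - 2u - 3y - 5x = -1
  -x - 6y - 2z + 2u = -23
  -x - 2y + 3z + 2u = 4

infinitely many solutions

Row-reduce:
R1 ← R1 / (-7).
R2 ← R2 + 5·R1.
R3 ← R3 + 1·R1.
R4 ← R4 + 1·R1.
R2 ← R2 / (54/7).
R1 ← R1 − 15/7·R2.
R3 ← R3 + 27/7·R2.
R4 ← R4 − 1/7·R2.
Swap R3 and R4.
R3 ← R3 / (25/9).
R1 ← R1 + 4/3·R3.
R2 ← R2 − 5/9·R3.
Rank is 3 with 4 unknowns, leaving u free.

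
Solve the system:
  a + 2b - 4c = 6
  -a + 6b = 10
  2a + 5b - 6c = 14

a = 2, b = 2, c = 0

Row-reduce the augmented matrix:
R2 ← R2 + 1·R1.
R3 ← R3 − 2·R1.
R2 ← R2 / (8).
R1 ← R1 − 2·R2.
R3 ← R3 − 1·R2.
R3 ← R3 / (5/2).
R1 ← R1 + 3·R3.
R2 ← R2 + 1/2·R3.
Reading off the reduced rows gives a = 2, b = 2, c = 0.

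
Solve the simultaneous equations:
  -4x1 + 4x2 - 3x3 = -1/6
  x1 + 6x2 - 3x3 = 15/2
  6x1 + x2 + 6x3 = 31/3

x1 = 1, x2 = 4/3, x3 = 1/2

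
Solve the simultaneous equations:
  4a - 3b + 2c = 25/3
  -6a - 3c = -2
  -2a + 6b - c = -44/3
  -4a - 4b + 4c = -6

a = 3/2, b = -7/3, c = -7/3

Row-reduce the augmented matrix:
R1 ← R1 / (4).
R2 ← R2 + 6·R1.
R3 ← R3 + 2·R1.
R4 ← R4 + 4·R1.
R2 ← R2 / (-9/2).
R1 ← R1 + 3/4·R2.
R3 ← R3 − 9/2·R2.
R4 ← R4 + 7·R2.
Swap R3 and R4.
R3 ← R3 / (6).
R1 ← R1 − 1/2·R3.
R4 reduces to 0 = 0, so the extra equation is consistent.
Reading off the reduced rows gives a = 3/2, b = -7/3, c = -7/3.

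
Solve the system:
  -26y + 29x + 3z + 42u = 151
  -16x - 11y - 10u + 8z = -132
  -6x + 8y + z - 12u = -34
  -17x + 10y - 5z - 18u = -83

infinitely many solutions

Row-reduce:
R1 ← R1 / (29).
R2 ← R2 + 16·R1.
R3 ← R3 + 6·R1.
R4 ← R4 + 17·R1.
R2 ← R2 / (-735/29).
R1 ← R1 + 26/29·R2.
R3 ← R3 − 76/29·R2.
R4 ← R4 + 152/29·R2.
R3 ← R3 / (55/21).
R1 ← R1 + 5/21·R3.
R2 ← R2 + 8/21·R3.
R4 ← R4 + 110/21·R3.
Rank is 3 with 4 unknowns, leaving u free.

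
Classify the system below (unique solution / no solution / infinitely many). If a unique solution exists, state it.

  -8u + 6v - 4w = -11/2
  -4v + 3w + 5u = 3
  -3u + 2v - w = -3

Row-reduce:
R1 ← R1 / (-8).
R2 ← R2 − 5·R1.
R3 ← R3 + 3·R1.
R2 ← R2 / (-1/4).
R1 ← R1 + 3/4·R2.
R3 ← R3 + 1/4·R2.
Row 3 reduces to 0 = -1/2, a contradiction. The system is inconsistent.

no solution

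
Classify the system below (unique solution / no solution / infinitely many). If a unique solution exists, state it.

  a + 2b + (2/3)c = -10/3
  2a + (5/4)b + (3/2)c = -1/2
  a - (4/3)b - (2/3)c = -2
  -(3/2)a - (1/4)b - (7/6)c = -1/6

Row-reduce:
R2 ← R2 − 2·R1.
R3 ← R3 − 1·R1.
R4 ← R4 + 3/2·R1.
R2 ← R2 / (-11/4).
R1 ← R1 − 2·R2.
R3 ← R3 + 10/3·R2.
R4 ← R4 − 11/4·R2.
R3 ← R3 / (-152/99).
R1 ← R1 − 26/33·R3.
R2 ← R2 + 2/33·R3.
Row 4 reduces to 0 = 1, a contradiction. The system is inconsistent.

no solution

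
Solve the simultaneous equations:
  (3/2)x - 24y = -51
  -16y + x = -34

Row-reduce:
R1 ← R1 / (3/2).
R2 ← R2 − 1·R1.
Rank is 1 with 2 unknowns, leaving y free.

infinitely many solutions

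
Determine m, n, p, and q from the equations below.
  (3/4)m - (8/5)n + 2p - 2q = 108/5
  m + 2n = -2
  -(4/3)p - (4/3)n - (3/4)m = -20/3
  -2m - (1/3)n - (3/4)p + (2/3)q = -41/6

m = 0, n = -1, p = 6, q = -4

Row-reduce the augmented matrix:
R1 ← R1 / (3/4).
R2 ← R2 − 1·R1.
R3 ← R3 + 3/4·R1.
R4 ← R4 + 2·R1.
R2 ← R2 / (62/15).
R1 ← R1 + 32/15·R2.
R3 ← R3 + 44/15·R2.
R4 ← R4 + 23/5·R2.
R3 ← R3 / (-38/31).
R1 ← R1 − 40/31·R3.
R2 ← R2 + 20/31·R3.
R4 ← R4 − 601/372·R3.
R4 ← R4 / (-1259/684).
R1 ← R1 + 80/57·R4.
R2 ← R2 − 40/57·R4.
R3 ← R3 − 5/57·R4.
Reading off the reduced rows gives m = 0, n = -1, p = 6, q = -4.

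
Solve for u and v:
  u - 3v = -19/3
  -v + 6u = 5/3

Row-reduce the augmented matrix:
R2 ← R2 − 6·R1.
R2 ← R2 / (17).
R1 ← R1 + 3·R2.
Reading off the reduced rows gives u = 2/3, v = 7/3.

u = 2/3, v = 7/3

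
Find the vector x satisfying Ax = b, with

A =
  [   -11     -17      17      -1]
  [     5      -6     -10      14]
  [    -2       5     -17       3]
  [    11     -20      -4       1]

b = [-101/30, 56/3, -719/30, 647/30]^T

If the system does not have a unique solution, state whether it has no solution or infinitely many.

Row-reduce the augmented matrix:
R1 ← R1 / (-11).
R2 ← R2 − 5·R1.
R3 ← R3 + 2·R1.
R4 ← R4 − 11·R1.
R2 ← R2 / (-151/11).
R1 ← R1 − 17/11·R2.
R3 ← R3 − 89/11·R2.
R4 ← R4 + 37·R2.
R3 ← R3 / (-3236/151).
R1 ← R1 + 272/151·R3.
R2 ← R2 − 25/151·R3.
R4 ← R4 − 2888/151·R3.
R4 ← R4 / (-21475/809).
R1 ← R1 − 548/809·R4.
R2 ← R2 + 1457/1618·R4.
R3 ← R3 + 843/1618·R4.
Reading off the reduced rows gives x_1 = 7/3, x_2 = 0, x_3 = 7/5, x_4 = 3/2.

x_1 = 7/3, x_2 = 0, x_3 = 7/5, x_4 = 3/2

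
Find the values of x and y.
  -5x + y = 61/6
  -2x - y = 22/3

x = -5/2, y = -7/3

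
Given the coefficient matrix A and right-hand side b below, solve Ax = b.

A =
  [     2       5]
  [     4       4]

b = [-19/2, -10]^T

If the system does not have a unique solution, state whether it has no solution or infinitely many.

x_1 = -1, x_2 = -3/2

Row-reduce the augmented matrix:
R1 ← R1 / (2).
R2 ← R2 − 4·R1.
R2 ← R2 / (-6).
R1 ← R1 − 5/2·R2.
Reading off the reduced rows gives x_1 = -1, x_2 = -3/2.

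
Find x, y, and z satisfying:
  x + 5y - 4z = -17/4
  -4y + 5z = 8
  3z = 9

x = -1, y = 7/4, z = 3

Row-reduce the augmented matrix:
R2 ← R2 / (-4).
R1 ← R1 − 5·R2.
R3 ← R3 / (3).
R1 ← R1 − 9/4·R3.
R2 ← R2 + 5/4·R3.
Reading off the reduced rows gives x = -1, y = 7/4, z = 3.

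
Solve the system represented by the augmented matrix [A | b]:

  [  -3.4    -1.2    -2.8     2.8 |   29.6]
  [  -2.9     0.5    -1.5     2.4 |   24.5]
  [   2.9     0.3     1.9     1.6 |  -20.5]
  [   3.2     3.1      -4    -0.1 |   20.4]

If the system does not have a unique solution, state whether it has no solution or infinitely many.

Row-reduce the augmented matrix:
R1 ← R1 / (-17/5).
R2 ← R2 + 29/10·R1.
R3 ← R3 − 29/10·R1.
R4 ← R4 − 16/5·R1.
R2 ← R2 / (259/170).
R1 ← R1 − 6/17·R2.
R3 ← R3 + 123/170·R2.
R4 ← R4 − 67/34·R2.
R3 ← R3 / (-86/1295).
R1 ← R1 − 160/259·R3.
R2 ← R2 − 151/259·R3.
R4 ← R4 + 20161/2590·R3.
R4 ← R4 / (-40043/86).
R1 ← R1 − 1562/43·R4.
R2 ← R2 − 1508/43·R4.
R3 ← R3 + 2586/43·R4.
Reading off the reduced rows gives x_1 = -4, x_2 = 3, x_3 = -6, x_4 = 1.

x_1 = -4, x_2 = 3, x_3 = -6, x_4 = 1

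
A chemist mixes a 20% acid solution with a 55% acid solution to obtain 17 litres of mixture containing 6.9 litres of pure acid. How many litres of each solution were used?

litres of solution A: 7, litres of solution B: 10

Let a = litres of solution A, b = litres of solution B.
  a + b = 17
  (1/5)a + (11/20)b = 69/10
Row-reduce the augmented matrix:
R2 ← R2 − 1/5·R1.
R2 ← R2 / (7/20).
R1 ← R1 − 1·R2.
Reading off the reduced rows gives a = 7, b = 10.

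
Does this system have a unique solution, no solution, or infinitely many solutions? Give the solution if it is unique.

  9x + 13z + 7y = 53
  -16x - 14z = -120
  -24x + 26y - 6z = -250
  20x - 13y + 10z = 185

x = 4, y = -5, z = 4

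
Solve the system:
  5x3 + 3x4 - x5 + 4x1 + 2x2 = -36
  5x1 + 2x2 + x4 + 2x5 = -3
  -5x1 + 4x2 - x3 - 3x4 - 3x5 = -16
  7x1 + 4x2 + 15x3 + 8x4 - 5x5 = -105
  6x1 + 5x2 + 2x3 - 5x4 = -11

Row-reduce:
R1 ← R1 / (4).
R2 ← R2 − 5·R1.
R3 ← R3 + 5·R1.
R4 ← R4 − 7·R1.
R5 ← R5 − 6·R1.
R2 ← R2 / (-1/2).
R1 ← R1 − 1/2·R2.
R3 ← R3 − 13/2·R2.
R4 ← R4 − 1/2·R2.
R5 ← R5 − 2·R2.
R3 ← R3 / (-76).
R1 ← R1 + 5·R3.
R2 ← R2 − 25/2·R3.
R5 ← R5 + 61/2·R3.
Swap R4 and R5.
R4 ← R4 / (-981/152).
R1 ← R1 − 23/76·R4.
R2 ← R2 + 39/152·R4.
R3 ← R3 − 35/76·R4.
Rank is 4 with 5 unknowns, leaving x5 free.

infinitely many solutions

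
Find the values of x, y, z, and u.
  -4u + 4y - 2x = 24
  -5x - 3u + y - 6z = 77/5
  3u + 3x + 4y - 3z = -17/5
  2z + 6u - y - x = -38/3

x = -2, y = 14/5, z = 2/3, u = -11/5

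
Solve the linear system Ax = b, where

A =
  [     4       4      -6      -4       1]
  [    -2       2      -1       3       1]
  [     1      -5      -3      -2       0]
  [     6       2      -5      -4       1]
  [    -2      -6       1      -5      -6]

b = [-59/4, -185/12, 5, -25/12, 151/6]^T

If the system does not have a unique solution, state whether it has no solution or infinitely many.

x_1 = 3, x_2 = -2, x_3 = 8/3, x_4 = 0, x_5 = -11/4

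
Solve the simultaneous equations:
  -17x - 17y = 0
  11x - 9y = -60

Row-reduce the augmented matrix:
R1 ← R1 / (-17).
R2 ← R2 − 11·R1.
R2 ← R2 / (-20).
R1 ← R1 − 1·R2.
Reading off the reduced rows gives x = -3, y = 3.

x = -3, y = 3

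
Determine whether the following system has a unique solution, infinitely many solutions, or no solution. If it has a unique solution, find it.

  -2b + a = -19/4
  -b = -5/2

Row-reduce the augmented matrix:
R2 ← R2 / (-1).
R1 ← R1 + 2·R2.
Reading off the reduced rows gives a = 1/4, b = 5/2.

a = 1/4, b = 5/2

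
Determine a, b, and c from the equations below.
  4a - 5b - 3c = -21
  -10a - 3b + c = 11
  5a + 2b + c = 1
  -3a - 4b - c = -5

a = -1, b = 1, c = 4

Row-reduce the augmented matrix:
R1 ← R1 / (4).
R2 ← R2 + 10·R1.
R3 ← R3 − 5·R1.
R4 ← R4 + 3·R1.
R2 ← R2 / (-31/2).
R1 ← R1 + 5/4·R2.
R3 ← R3 − 33/4·R2.
R4 ← R4 + 31/4·R2.
R3 ← R3 / (40/31).
R1 ← R1 + 7/31·R3.
R2 ← R2 − 13/31·R3.
R4 reduces to 0 = 0, so the extra equation is consistent.
Reading off the reduced rows gives a = -1, b = 1, c = 4.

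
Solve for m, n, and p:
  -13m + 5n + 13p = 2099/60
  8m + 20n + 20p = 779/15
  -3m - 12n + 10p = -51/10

Row-reduce the augmented matrix:
R1 ← R1 / (-13).
R2 ← R2 − 8·R1.
R3 ← R3 + 3·R1.
R2 ← R2 / (300/13).
R1 ← R1 + 5/13·R2.
R3 ← R3 + 171/13·R2.
R3 ← R3 / (574/25).
R1 ← R1 + 8/15·R3.
R2 ← R2 − 91/75·R3.
Reading off the reduced rows gives m = -4/5, n = 5/3, p = 5/4.

m = -4/5, n = 5/3, p = 5/4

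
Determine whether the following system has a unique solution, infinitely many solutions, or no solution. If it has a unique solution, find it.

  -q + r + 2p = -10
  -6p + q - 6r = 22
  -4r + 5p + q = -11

p = -3, q = 4, r = 0

Row-reduce the augmented matrix:
R1 ← R1 / (2).
R2 ← R2 + 6·R1.
R3 ← R3 − 5·R1.
R2 ← R2 / (-2).
R1 ← R1 + 1/2·R2.
R3 ← R3 − 7/2·R2.
R3 ← R3 / (-47/4).
R1 ← R1 − 5/4·R3.
R2 ← R2 − 3/2·R3.
Reading off the reduced rows gives p = -3, q = 4, r = 0.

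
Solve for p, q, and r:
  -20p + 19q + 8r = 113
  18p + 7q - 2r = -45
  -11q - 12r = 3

p = -4, q = 3, r = -3

Row-reduce the augmented matrix:
R1 ← R1 / (-20).
R2 ← R2 − 18·R1.
R2 ← R2 / (241/10).
R1 ← R1 + 19/20·R2.
R3 ← R3 + 11·R2.
R3 ← R3 / (-2320/241).
R1 ← R1 + 47/241·R3.
R2 ← R2 − 52/241·R3.
Reading off the reduced rows gives p = -4, q = 3, r = -3.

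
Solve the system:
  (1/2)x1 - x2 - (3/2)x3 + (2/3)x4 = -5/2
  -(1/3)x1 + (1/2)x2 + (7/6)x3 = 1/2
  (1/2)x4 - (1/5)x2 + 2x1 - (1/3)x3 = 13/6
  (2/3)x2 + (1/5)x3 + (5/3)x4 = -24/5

Row-reduce the augmented matrix:
R1 ← R1 / (1/2).
R2 ← R2 + 1/3·R1.
R3 ← R3 − 2·R1.
R2 ← R2 / (-1/6).
R1 ← R1 + 2·R2.
R3 ← R3 − 19/5·R2.
R4 ← R4 − 2/3·R2.
R3 ← R3 / (142/15).
R1 ← R1 + 5·R3.
R2 ← R2 + 1·R3.
R4 ← R4 − 13/15·R3.
R4 ← R4 / (34699/12780).
R1 ← R1 − 59/284·R4.
R2 ← R2 + 1555/852·R4.
R3 ← R3 − 239/284·R4.
Reading off the reduced rows gives x1 = 2, x2 = 0, x3 = 1, x4 = -3.

x1 = 2, x2 = 0, x3 = 1, x4 = -3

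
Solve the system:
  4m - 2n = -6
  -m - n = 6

m = -3, n = -3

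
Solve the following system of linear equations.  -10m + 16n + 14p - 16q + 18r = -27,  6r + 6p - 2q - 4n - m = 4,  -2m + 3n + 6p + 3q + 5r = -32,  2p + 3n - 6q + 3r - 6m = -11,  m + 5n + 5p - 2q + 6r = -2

no solution

Row-reduce:
R1 ← R1 / (-10).
R2 ← R2 + 1·R1.
R3 ← R3 + 2·R1.
R4 ← R4 + 6·R1.
R5 ← R5 − 1·R1.
R2 ← R2 / (-28/5).
R1 ← R1 + 8/5·R2.
R3 ← R3 + 1/5·R2.
R4 ← R4 + 33/5·R2.
R5 ← R5 − 33/5·R2.
R3 ← R3 / (85/28).
R1 ← R1 + 19/7·R3.
R2 ← R2 + 23/28·R3.
R4 ← R4 + 331/28·R3.
R5 ← R5 − 331/28·R3.
R4 ← R4 / (2403/85).
R1 ← R1 − 618/85·R4.
R2 ← R2 − 149/85·R4.
R3 ← R3 − 174/85·R4.
R5 ← R5 + 2403/85·R4.
Row 5 reduces to 0 = 1/2, a contradiction. The system is inconsistent.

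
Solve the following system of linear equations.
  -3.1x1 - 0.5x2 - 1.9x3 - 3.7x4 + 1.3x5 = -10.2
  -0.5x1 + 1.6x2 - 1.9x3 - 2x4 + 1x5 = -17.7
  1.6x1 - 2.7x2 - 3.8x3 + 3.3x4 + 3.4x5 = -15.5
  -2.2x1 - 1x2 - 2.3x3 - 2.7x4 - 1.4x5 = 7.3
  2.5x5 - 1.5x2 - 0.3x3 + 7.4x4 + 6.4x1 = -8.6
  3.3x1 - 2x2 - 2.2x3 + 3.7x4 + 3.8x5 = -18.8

x1 = -1, x2 = -4, x3 = 2, x4 = 1, x5 = -6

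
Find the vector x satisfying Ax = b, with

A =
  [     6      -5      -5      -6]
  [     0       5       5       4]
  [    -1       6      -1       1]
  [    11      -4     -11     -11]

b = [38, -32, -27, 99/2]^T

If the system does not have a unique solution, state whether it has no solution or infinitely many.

Row-reduce:
R1 ← R1 / (6).
R3 ← R3 + 1·R1.
R4 ← R4 − 11·R1.
R2 ← R2 / (5).
R1 ← R1 + 5/6·R2.
R3 ← R3 − 31/6·R2.
R4 ← R4 − 31/6·R2.
R3 ← R3 / (-7).
R2 ← R2 − 1·R3.
R4 ← R4 + 7·R3.
Row 4 reduces to 0 = 1/2, a contradiction. The system is inconsistent.

no solution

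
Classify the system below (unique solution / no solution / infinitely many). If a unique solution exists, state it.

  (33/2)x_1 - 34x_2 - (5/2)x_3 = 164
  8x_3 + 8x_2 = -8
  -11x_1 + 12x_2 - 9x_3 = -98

Row-reduce:
R1 ← R1 / (33/2).
R3 ← R3 + 11·R1.
R2 ← R2 / (8).
R1 ← R1 + 68/33·R2.
R3 ← R3 + 32/3·R2.
Row 3 reduces to 0 = 2/3, a contradiction. The system is inconsistent.

no solution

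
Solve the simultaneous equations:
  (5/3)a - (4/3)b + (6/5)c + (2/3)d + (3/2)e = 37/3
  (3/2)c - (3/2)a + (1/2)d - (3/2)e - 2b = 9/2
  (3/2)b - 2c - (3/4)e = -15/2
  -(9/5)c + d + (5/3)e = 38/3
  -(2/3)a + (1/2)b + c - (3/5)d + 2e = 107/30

Row-reduce the augmented matrix:
R1 ← R1 / (5/3).
R2 ← R2 + 3/2·R1.
R5 ← R5 + 2/3·R1.
R2 ← R2 / (-16/5).
R1 ← R1 + 4/5·R2.
R3 ← R3 − 3/2·R2.
R5 ← R5 + 1/30·R2.
R3 ← R3 / (-253/320).
R1 ← R1 − 3/40·R3.
R2 ← R2 + 129/160·R3.
R4 ← R4 + 9/5·R3.
R5 ← R5 − 93/64·R3.
R4 ← R4 / (-4/23).
R1 ← R1 − 4/23·R4.
R2 ← R2 + 20/23·R4.
R3 ← R3 + 15/23·R4.
R5 ← R5 − 208/345·R4.
R5 ← R5 / (5285/396).
R1 ← R1 − 145/33·R5.
R2 ← R2 + 554/33·R5.
R3 ← R3 + 1075/88·R5.
R4 ← R4 + 5365/264·R5.
Reading off the reduced rows gives a = -1, b = -3, c = 0, d = 6, e = 4.

a = -1, b = -3, c = 0, d = 6, e = 4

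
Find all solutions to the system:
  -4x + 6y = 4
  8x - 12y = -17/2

Row-reduce:
R1 ← R1 / (-4).
R2 ← R2 − 8·R1.
Row 2 reduces to 0 = -1/2, a contradiction. The system is inconsistent.

no solution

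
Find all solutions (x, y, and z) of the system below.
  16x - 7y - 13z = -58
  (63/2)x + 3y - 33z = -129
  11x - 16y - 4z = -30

infinitely many solutions

Row-reduce:
R1 ← R1 / (16).
R2 ← R2 − 63/2·R1.
R3 ← R3 − 11·R1.
R2 ← R2 / (537/32).
R1 ← R1 + 7/16·R2.
R3 ← R3 + 179/16·R2.
Rank is 2 with 3 unknowns, leaving z free.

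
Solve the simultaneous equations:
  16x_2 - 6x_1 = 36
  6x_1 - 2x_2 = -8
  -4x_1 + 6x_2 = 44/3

x_1 = -2/3, x_2 = 2

Row-reduce the augmented matrix:
R1 ← R1 / (-6).
R2 ← R2 − 6·R1.
R3 ← R3 + 4·R1.
R2 ← R2 / (14).
R1 ← R1 + 8/3·R2.
R3 ← R3 + 14/3·R2.
R3 reduces to 0 = 0, so the extra equation is consistent.
Reading off the reduced rows gives x_1 = -2/3, x_2 = 2.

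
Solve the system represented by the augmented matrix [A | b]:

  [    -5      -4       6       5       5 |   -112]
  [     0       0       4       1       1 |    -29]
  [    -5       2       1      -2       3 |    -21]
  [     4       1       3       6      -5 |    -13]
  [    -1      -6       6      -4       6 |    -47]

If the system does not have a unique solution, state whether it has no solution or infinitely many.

x_1 = 5, x_2 = 3, x_3 = -5, x_4 = -6, x_5 = -3

Row-reduce the augmented matrix:
R1 ← R1 / (-5).
R3 ← R3 + 5·R1.
R4 ← R4 − 4·R1.
R5 ← R5 + 1·R1.
Swap R2 and R3.
R2 ← R2 / (6).
R1 ← R1 − 4/5·R2.
R4 ← R4 + 11/5·R2.
R5 ← R5 + 26/5·R2.
R3 ← R3 / (4).
R1 ← R1 + 8/15·R3.
R2 ← R2 + 5/6·R3.
R4 ← R4 − 179/30·R3.
R5 ← R5 − 7/15·R3.
R4 ← R4 / (713/120).
R1 ← R1 − 1/15·R4.
R2 ← R2 + 23/24·R4.
R3 ← R3 − 1/4·R4.
R5 ← R5 + 671/60·R4.
R5 ← R5 / (-2082/713).
R1 ← R1 + 402/713·R5.
R2 ← R2 + 20/31·R5.
R3 ← R3 − 275/713·R5.
R4 ← R4 + 387/713·R5.
Reading off the reduced rows gives x_1 = 5, x_2 = 3, x_3 = -5, x_4 = -6, x_5 = -3.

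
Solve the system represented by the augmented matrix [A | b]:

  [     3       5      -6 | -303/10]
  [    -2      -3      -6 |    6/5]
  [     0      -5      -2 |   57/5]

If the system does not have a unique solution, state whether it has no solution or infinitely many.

x_1 = -3/2, x_2 = -3, x_3 = 9/5

Row-reduce the augmented matrix:
R1 ← R1 / (3).
R2 ← R2 + 2·R1.
R2 ← R2 / (1/3).
R1 ← R1 − 5/3·R2.
R3 ← R3 + 5·R2.
R3 ← R3 / (-152).
R1 ← R1 − 48·R3.
R2 ← R2 + 30·R3.
Reading off the reduced rows gives x_1 = -3/2, x_2 = -3, x_3 = 9/5.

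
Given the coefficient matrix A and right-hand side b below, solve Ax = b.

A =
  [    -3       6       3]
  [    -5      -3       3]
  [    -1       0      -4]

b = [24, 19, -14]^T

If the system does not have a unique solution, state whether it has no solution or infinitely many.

Row-reduce the augmented matrix:
R1 ← R1 / (-3).
R2 ← R2 + 5·R1.
R3 ← R3 + 1·R1.
R2 ← R2 / (-13).
R1 ← R1 + 2·R2.
R3 ← R3 + 2·R2.
R3 ← R3 / (-61/13).
R1 ← R1 + 9/13·R3.
R2 ← R2 − 2/13·R3.
Reading off the reduced rows gives x_1 = -2, x_2 = 1, x_3 = 4.

x_1 = -2, x_2 = 1, x_3 = 4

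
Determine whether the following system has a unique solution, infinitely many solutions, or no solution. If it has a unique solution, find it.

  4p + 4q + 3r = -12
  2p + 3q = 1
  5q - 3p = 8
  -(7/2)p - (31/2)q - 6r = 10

no solution

Row-reduce:
R1 ← R1 / (4).
R2 ← R2 − 2·R1.
R3 ← R3 + 3·R1.
R4 ← R4 + 7/2·R1.
R1 ← R1 − 1·R2.
R3 ← R3 − 8·R2.
R4 ← R4 + 12·R2.
R3 ← R3 / (57/4).
R1 ← R1 − 9/4·R3.
R2 ← R2 + 3/2·R3.
R4 ← R4 + 171/8·R3.
Row 4 reduces to 0 = -2, a contradiction. The system is inconsistent.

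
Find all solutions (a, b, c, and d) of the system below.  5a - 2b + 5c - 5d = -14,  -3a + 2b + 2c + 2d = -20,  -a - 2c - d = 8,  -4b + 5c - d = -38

Row-reduce the augmented matrix:
R1 ← R1 / (5).
R2 ← R2 + 3·R1.
R3 ← R3 + 1·R1.
R2 ← R2 / (4/5).
R1 ← R1 + 2/5·R2.
R3 ← R3 + 2/5·R2.
R4 ← R4 + 4·R2.
R3 ← R3 / (3/2).
R1 ← R1 − 7/2·R3.
R2 ← R2 − 25/4·R3.
R4 ← R4 − 30·R3.
R4 ← R4 / (44).
R1 ← R1 − 13/3·R4.
R2 ← R2 − 55/6·R4.
R3 ← R3 + 5/3·R4.
Reading off the reduced rows gives a = 4, b = 2, c = -6, d = 0.

a = 4, b = 2, c = -6, d = 0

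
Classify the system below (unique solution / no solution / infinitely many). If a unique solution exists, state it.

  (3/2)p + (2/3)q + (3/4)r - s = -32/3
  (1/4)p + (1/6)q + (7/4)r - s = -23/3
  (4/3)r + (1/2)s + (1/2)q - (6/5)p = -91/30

Row-reduce:
R1 ← R1 / (3/2).
R2 ← R2 − 1/4·R1.
R3 ← R3 + 6/5·R1.
R2 ← R2 / (1/18).
R1 ← R1 − 4/9·R2.
R3 ← R3 − 31/30·R2.
R3 ← R3 / (-679/24).
R1 ← R1 + 25/2·R3.
R2 ← R2 − 117/4·R3.
Rank is 3 with 4 unknowns, leaving s free.

infinitely many solutions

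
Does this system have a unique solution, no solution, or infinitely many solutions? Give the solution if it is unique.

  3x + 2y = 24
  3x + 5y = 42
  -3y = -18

x = 4, y = 6

Row-reduce the augmented matrix:
R1 ← R1 / (3).
R2 ← R2 − 3·R1.
R2 ← R2 / (3).
R1 ← R1 − 2/3·R2.
R3 ← R3 + 3·R2.
R3 reduces to 0 = 0, so the extra equation is consistent.
Reading off the reduced rows gives x = 4, y = 6.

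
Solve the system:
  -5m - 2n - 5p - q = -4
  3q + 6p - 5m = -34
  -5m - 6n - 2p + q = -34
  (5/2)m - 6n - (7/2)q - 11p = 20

no solution

Row-reduce:
R1 ← R1 / (-5).
R2 ← R2 + 5·R1.
R3 ← R3 + 5·R1.
R4 ← R4 − 5/2·R1.
R2 ← R2 / (2).
R1 ← R1 − 2/5·R2.
R3 ← R3 + 4·R2.
R4 ← R4 + 7·R2.
R3 ← R3 / (25).
R1 ← R1 + 6/5·R3.
R2 ← R2 − 11/2·R3.
R4 ← R4 − 25·R3.
Row 4 reduces to 0 = 3, a contradiction. The system is inconsistent.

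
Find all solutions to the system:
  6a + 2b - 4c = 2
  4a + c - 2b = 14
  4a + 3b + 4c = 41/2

Row-reduce the augmented matrix:
R1 ← R1 / (6).
R2 ← R2 − 4·R1.
R3 ← R3 − 4·R1.
R2 ← R2 / (-10/3).
R1 ← R1 − 1/3·R2.
R3 ← R3 − 5/3·R2.
R3 ← R3 / (17/2).
R1 ← R1 + 3/10·R3.
R2 ← R2 + 11/10·R3.
Reading off the reduced rows gives a = 5/2, b = -1/2, c = 3.

a = 5/2, b = -1/2, c = 3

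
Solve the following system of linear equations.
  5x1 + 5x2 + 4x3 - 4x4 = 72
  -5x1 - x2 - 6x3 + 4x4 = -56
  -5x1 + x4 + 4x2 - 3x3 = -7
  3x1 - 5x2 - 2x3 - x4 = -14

Row-reduce the augmented matrix:
R1 ← R1 / (5).
R2 ← R2 + 5·R1.
R3 ← R3 + 5·R1.
R4 ← R4 − 3·R1.
R2 ← R2 / (4).
R1 ← R1 − 1·R2.
R3 ← R3 − 9·R2.
R4 ← R4 + 8·R2.
R3 ← R3 / (11/2).
R1 ← R1 − 13/10·R3.
R2 ← R2 + 1/2·R3.
R4 ← R4 + 42/5·R3.
R4 ← R4 / (-35/11).
R1 ← R1 + 1/11·R4.
R2 ← R2 + 3/11·R4.
R3 ← R3 + 6/11·R4.
Reading off the reduced rows gives x1 = 3, x2 = 5, x3 = 2, x4 = -6.

x1 = 3, x2 = 5, x3 = 2, x4 = -6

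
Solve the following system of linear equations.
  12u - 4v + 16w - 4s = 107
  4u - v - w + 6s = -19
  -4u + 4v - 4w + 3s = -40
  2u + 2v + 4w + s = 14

no solution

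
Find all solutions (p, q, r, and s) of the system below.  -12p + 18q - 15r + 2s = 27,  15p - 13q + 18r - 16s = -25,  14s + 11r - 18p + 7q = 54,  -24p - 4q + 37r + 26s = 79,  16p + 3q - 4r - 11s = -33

Row-reduce:
R1 ← R1 / (-12).
R2 ← R2 − 15·R1.
R3 ← R3 + 18·R1.
R4 ← R4 + 24·R1.
R5 ← R5 − 16·R1.
R2 ← R2 / (19/2).
R1 ← R1 + 3/2·R2.
R3 ← R3 + 20·R2.
R4 ← R4 + 40·R2.
R5 ← R5 − 27·R2.
R3 ← R3 / (1213/38).
R1 ← R1 − 43/38·R3.
R2 ← R2 + 3/38·R3.
R4 ← R4 − 1213/19·R3.
R5 ← R5 + 831/38·R3.
Swap R4 and R5.
R4 ← R4 / (65867/3639).
R1 ← R1 + 6116/3639·R4.
R2 ← R2 + 1776/1213·R4.
R3 ← R3 + 662/1213·R4.
Row 5 reduces to 0 = -2, a contradiction. The system is inconsistent.

no solution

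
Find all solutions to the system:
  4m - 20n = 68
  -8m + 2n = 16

m = -3, n = -4

Row-reduce the augmented matrix:
R1 ← R1 / (4).
R2 ← R2 + 8·R1.
R2 ← R2 / (-38).
R1 ← R1 + 5·R2.
Reading off the reduced rows gives m = -3, n = -4.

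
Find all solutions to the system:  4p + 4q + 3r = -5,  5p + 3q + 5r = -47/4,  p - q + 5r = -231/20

p = -9/5, q = 7/4, r = -8/5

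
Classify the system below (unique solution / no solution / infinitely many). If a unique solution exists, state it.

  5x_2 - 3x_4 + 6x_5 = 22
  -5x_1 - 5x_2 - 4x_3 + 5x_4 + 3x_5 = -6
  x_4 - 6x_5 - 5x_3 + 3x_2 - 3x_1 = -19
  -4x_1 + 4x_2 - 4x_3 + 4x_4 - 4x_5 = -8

infinitely many solutions

Row-reduce:
Swap R1 and R2.
R1 ← R1 / (-5).
R3 ← R3 + 3·R1.
R4 ← R4 + 4·R1.
R2 ← R2 / (5).
R1 ← R1 − 1·R2.
R3 ← R3 − 6·R2.
R4 ← R4 − 8·R2.
R3 ← R3 / (-13/5).
R1 ← R1 − 4/5·R3.
R4 ← R4 + 4/5·R3.
R4 ← R4 / (56/13).
R1 ← R1 − 6/65·R4.
R2 ← R2 + 3/5·R4.
R3 ← R3 + 8/13·R4.
Rank is 4 with 5 unknowns, leaving x_5 free.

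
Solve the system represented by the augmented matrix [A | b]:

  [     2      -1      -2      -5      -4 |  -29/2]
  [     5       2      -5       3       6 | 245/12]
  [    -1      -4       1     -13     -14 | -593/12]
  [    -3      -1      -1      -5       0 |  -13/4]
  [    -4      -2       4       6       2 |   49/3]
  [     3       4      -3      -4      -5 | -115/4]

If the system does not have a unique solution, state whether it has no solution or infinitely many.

x_1 = 0, x_2 = -8/3, x_3 = -3/4, x_4 = 4/3, x_5 = 3

Row-reduce the augmented matrix:
R1 ← R1 / (2).
R2 ← R2 − 5·R1.
R3 ← R3 + 1·R1.
R4 ← R4 + 3·R1.
R5 ← R5 + 4·R1.
R6 ← R6 − 3·R1.
R2 ← R2 / (9/2).
R1 ← R1 + 1/2·R2.
R3 ← R3 + 9/2·R2.
R4 ← R4 + 5/2·R2.
R5 ← R5 + 4·R2.
R6 ← R6 − 11/2·R2.
Swap R3 and R4.
R3 ← R3 / (-4).
R1 ← R1 + 1·R3.
Swap R4 and R5.
R4 ← R4 / (88/9).
R1 ← R1 − 7/36·R4.
R2 ← R2 − 31/9·R4.
R3 ← R3 − 35/36·R4.
R6 ← R6 + 139/9·R4.
Swap R5 and R6.
R5 ← R5 / (-245/44).
R1 ← R1 + 195/176·R5.
R2 ← R2 − 29/44·R5.
R3 ← R3 + 271/176·R5.
R4 ← R4 − 37/44·R5.
R6 reduces to 0 = 0, so the extra equation is consistent.
Reading off the reduced rows gives x_1 = 0, x_2 = -8/3, x_3 = -3/4, x_4 = 4/3, x_5 = 3.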